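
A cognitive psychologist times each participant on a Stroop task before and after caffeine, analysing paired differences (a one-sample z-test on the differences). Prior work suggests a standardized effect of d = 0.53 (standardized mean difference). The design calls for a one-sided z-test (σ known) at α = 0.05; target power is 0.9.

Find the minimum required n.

For power 0.9 need Φ(δ − z_{0.05}) = 0.9, so δ = z_{0.05} + z_{0.10} = 1.645 + 1.282 = 2.926.
δ = d·√n ⇒ n = (δ/d)² = (2.926 / 0.53)² = 30.49.
Rounding up, n = 31.

n = 31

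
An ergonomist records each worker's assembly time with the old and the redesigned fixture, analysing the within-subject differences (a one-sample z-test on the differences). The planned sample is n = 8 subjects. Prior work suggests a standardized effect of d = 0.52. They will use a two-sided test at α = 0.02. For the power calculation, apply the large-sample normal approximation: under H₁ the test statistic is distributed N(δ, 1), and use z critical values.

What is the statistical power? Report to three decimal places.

Noncentrality parameter: δ = d·√n = 0.52 × √8 = 1.4708
Two-sided α = 0.02 → critical value z_{0.01} = 2.326.
Power = Φ(δ − 2.326) + Φ(−δ − 2.326) = Φ(-0.856) + Φ(-3.797) = 0.1961 + 0.0001 = 0.1962.

Power ≈ 0.196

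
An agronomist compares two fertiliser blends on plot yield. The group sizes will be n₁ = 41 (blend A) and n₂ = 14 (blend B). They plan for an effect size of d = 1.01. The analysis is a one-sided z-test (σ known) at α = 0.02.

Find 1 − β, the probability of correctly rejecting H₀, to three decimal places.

Noncentrality parameter: δ = d / √(1/n₁ + 1/n₂) = 1.01 / √(1/41 + 1/14) = 3.2628
Critical value for a one-sided test at α = 0.02: z_α = 2.054.
Power = P(Z > 2.054 − δ) = Φ(1.209) = 0.8867.

Power ≈ 0.887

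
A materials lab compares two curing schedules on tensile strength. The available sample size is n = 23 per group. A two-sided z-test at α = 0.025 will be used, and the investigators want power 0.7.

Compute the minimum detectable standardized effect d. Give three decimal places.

d ≈ 0.816

Need Φ(δ − 2.241) = 0.7, so δ = 2.241 + 0.524 = 2.766.
(The second rejection-region term Φ(−δ − z_{α/2}) is negligible and dropped.)
δ = d·√(n/2) ⇒ d = δ/√(n/2) = 2.766/√(23/2) = 0.8156.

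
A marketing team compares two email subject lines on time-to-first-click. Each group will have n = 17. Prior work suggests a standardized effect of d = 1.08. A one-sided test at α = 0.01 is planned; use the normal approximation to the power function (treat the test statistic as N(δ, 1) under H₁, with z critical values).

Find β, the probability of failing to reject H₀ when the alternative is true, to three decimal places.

β ≈ 0.205

Noncentrality parameter: δ = d·√(n/2) = 1.08 × √(17/2) = 3.1487
One-sided α = 0.01 → critical value z_{0.01} = 2.326.
Power = P(Z > 2.326 − δ) = Φ(0.822) = 0.7946.
Type II error: β = 1 − power = 1 − 0.7946 = 0.2054.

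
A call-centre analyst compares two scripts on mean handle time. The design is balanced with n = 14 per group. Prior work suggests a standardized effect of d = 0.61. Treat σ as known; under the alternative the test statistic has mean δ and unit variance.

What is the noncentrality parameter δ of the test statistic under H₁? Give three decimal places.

δ ≈ 1.614

The noncentrality parameter scales effect size by the design's sample-size factor: δ = d·√(n/2) = 0.61 × √(14/2) = 1.6139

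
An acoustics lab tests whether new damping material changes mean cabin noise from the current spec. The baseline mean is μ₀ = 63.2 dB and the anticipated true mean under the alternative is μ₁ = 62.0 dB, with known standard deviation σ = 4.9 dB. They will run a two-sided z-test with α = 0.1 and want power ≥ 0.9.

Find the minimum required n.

Standardized effect: d = |μ₁ − μ₀| / σ = |62.0 − 63.2| / 4.9 = 0.2449
Set Φ(δ − 1.645) = 0.9; then δ − 1.645 = Φ⁻¹(0.9) = 1.282, giving δ = 2.926.
(Ignoring the negligible lower-tail rejection probability gives the usual closed-form inversion.)
δ = d·√n ⇒ n = (δ/d)² = (2.926 / 0.2449)² = 142.79.
Round up to the next whole unit.

n = 143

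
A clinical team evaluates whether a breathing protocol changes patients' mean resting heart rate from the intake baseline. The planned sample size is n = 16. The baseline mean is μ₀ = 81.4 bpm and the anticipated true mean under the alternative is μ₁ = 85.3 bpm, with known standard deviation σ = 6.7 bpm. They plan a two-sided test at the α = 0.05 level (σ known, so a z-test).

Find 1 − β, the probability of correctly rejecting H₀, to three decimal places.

Power ≈ 0.644

Standardized effect: d = |μ₁ − μ₀| / σ = |85.3 − 81.4| / 6.7 = 0.5821
Noncentrality parameter: δ = d·√n = 0.5821 × √16 = 2.3284
Critical value for a two-sided test at α = 0.05: z_{α/2} = 1.960.
Power = Φ(δ − 1.960) + Φ(−δ − 1.960) = Φ(0.368) + Φ(-4.288) = 0.6437 + 0.0000 = 0.6437.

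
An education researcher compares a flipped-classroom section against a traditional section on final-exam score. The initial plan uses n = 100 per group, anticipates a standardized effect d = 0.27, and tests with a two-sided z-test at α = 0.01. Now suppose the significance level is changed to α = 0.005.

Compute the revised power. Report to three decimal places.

Power ≈ 0.185

δ = d·√(n/2) = 0.27 × √(100/2) = 1.9092 (unchanged). New critical value: z_{0.0025} = 2.807.
Revised power = Φ(δ − 2.807) + Φ(−δ − 2.807) = Φ(-0.898) + Φ(-4.716) = 0.1846 + 0.0000 = 0.1846.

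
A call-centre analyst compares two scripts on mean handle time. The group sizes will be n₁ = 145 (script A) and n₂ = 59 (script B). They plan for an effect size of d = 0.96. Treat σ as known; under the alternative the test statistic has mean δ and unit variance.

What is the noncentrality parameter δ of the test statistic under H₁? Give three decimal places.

δ ≈ 6.217

δ = d / √(1/n₁ + 1/n₂) = 0.96 / √(1/145 + 1/59) = 6.2168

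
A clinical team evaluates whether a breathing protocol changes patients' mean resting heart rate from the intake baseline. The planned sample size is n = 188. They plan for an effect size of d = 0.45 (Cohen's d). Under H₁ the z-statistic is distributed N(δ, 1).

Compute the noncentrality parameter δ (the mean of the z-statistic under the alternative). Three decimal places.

δ ≈ 6.170

The noncentrality parameter scales effect size by the design's sample-size factor: δ = d·√n = 0.45 × √188 = 6.1701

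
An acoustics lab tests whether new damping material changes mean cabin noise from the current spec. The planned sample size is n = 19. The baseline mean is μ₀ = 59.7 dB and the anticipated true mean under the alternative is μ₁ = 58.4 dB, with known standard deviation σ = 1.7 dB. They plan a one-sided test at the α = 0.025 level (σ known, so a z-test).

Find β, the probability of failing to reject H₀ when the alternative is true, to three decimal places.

β ≈ 0.085

Standardized effect: d = |μ₁ − μ₀| / σ = |58.4 − 59.7| / 1.7 = 0.7647
Noncentrality parameter: δ = d·√n = 0.7647 × √19 = 3.3333
Critical value for a one-sided test at α = 0.025: z_α = 1.960.
Power = P(Z > 1.960 − δ) = Φ(1.373) = 0.9152.
Type II error: β = 1 − power = 1 − 0.9152 = 0.0848.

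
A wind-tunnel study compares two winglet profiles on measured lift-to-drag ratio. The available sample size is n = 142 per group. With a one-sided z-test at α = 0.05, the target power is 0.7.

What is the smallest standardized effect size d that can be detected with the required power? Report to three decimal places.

d ≈ 0.257

Need Φ(δ − 1.645) = 0.7, so δ = 1.645 + 0.524 = 2.169.
δ = d·√(n/2) ⇒ d = δ/√(n/2) = 2.169/√(142/2) = 0.2574.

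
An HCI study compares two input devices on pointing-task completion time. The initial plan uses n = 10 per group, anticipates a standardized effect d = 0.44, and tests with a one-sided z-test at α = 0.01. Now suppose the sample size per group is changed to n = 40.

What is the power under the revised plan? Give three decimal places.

With n = 40 per group: δ = d·√(n/2) = 0.44 × √(40/2) = 1.9677. Critical value z_{0.01} = 2.326.
Revised power = P(Z > 2.326 − δ) = Φ(-0.359) = 0.3599.

Power ≈ 0.360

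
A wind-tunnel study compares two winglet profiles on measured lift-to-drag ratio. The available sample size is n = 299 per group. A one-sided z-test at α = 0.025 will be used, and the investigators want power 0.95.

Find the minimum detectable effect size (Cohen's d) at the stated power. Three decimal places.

Required noncentrality: δ = z_{0.025} + z_{0.05} = 1.960 + 1.645 = 3.605.
δ = d·√(n/2) ⇒ d = δ/√(n/2) = 3.605/√(299/2) = 0.2948.

d ≈ 0.295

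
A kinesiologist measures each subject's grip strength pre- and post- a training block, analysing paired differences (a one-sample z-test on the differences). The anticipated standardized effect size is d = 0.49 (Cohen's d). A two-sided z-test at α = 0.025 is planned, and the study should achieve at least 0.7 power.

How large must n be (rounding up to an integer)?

n = 32

For power 0.7 need Φ(δ − z_{0.0125}) = 0.7, so δ = z_{0.0125} + z_{0.30} = 2.241 + 0.524 = 2.766.
(The Φ(−δ − z_{α/2}) term is vanishingly small for δ > 0 and is dropped in the standard sample-size formula.)
δ = d·√n ⇒ n = (δ/d)² = (2.766 / 0.49)² = 31.86.
Round up to the next whole unit.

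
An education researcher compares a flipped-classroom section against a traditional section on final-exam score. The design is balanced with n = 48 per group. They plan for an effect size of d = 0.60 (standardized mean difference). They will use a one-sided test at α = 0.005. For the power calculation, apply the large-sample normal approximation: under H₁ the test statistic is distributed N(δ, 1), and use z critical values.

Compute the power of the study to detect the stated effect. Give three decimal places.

Power ≈ 0.642

Noncentrality parameter: δ = d·√(n/2) = 0.60 × √(48/2) = 2.9394
Critical value for a one-sided test at α = 0.005: z_α = 2.576.
Power = P(Z > 2.576 − δ) = Φ(0.364) = 0.6419.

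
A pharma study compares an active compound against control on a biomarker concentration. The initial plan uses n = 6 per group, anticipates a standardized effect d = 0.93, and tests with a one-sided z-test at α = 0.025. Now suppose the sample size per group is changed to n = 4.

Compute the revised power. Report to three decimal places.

With n = 4 per group: δ = d·√(n/2) = 0.93 × √(4/2) = 1.3152. Critical value z_{0.025} = 1.960.
Revised power = P(Z > 1.960 − δ) = Φ(-0.645) = 0.2595.

Power ≈ 0.260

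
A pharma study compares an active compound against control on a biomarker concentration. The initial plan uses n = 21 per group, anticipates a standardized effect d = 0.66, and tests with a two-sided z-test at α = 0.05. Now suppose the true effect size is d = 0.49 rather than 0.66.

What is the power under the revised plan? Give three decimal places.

Power ≈ 0.355

With d = 0.49: δ = d·√(n/2) = 0.49 × √(21/2) = 1.5878. Critical value z_{0.025} = 1.960.
Revised power = Φ(δ − 1.960) + Φ(−δ − 1.960) = Φ(-0.372) + Φ(-3.548) = 0.3549 + 0.0002 = 0.3551.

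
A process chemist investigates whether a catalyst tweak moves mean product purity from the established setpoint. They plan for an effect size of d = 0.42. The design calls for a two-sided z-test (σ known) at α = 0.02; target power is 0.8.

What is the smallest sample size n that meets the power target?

Set Φ(δ − 2.326) = 0.8; then δ − 2.326 = Φ⁻¹(0.8) = 0.842, giving δ = 3.168.
(The Φ(−δ − z_{α/2}) term is vanishingly small for δ > 0 and is dropped in the standard sample-size formula.)
δ = d·√n ⇒ n = (δ/d)² = (3.168 / 0.42)² = 56.89.
Rounding up, n = 57.

n = 57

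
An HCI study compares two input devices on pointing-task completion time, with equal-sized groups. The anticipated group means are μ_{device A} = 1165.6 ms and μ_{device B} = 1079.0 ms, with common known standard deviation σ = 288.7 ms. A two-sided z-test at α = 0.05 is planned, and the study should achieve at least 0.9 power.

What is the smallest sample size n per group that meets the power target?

n = 234 per group

Standardized effect: d = |μ_{device A} − μ_{device B}| / σ = |1165.6 − 1079.0| / 288.7 = 0.3000
For power 0.9 need Φ(δ − z_{0.025}) = 0.9, so δ = z_{0.025} + z_{0.10} = 1.960 + 1.282 = 3.242.
(For δ > 0 the lower-tail rejection region contributes negligibly to power, so the one-term inversion is standard.)
δ = d·√(n/2) ⇒ n = 2(δ/d)² = 2 × (3.242 / 0.3000)² = 233.55.
Round up to the next whole unit.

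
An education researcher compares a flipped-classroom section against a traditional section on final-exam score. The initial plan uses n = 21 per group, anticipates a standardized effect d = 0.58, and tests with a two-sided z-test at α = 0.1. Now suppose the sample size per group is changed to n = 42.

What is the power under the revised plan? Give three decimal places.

Power ≈ 0.844

With n = 42 per group: δ = d·√(n/2) = 0.58 × √(42/2) = 2.6579. Critical value z_{0.05} = 1.645.
Revised power = Φ(δ − 1.645) + Φ(−δ − 1.645) = Φ(1.013) + Φ(-4.303) = 0.8445 + 0.0000 = 0.8445.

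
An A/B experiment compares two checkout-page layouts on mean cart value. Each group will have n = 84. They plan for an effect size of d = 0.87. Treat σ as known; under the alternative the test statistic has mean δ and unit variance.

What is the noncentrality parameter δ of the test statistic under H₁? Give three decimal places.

δ ≈ 5.638

The noncentrality parameter scales effect size by the design's sample-size factor: δ = d·√(n/2) = 0.87 × √(84/2) = 5.6382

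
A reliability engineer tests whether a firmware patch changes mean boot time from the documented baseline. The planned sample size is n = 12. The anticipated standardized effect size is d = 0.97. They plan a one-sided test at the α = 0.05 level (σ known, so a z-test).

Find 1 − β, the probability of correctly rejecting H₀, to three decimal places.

Noncentrality parameter: δ = d·√n = 0.97 × √12 = 3.3602
Critical value for a one-sided test at α = 0.05: z_α = 1.645.
Power = P(Z > 1.645 − δ) = Φ(1.715) = 0.9569.

Power ≈ 0.957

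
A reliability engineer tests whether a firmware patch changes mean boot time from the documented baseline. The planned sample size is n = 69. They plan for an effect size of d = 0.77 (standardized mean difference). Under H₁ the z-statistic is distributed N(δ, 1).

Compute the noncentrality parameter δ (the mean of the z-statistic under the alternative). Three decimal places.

The noncentrality parameter scales effect size by the design's sample-size factor: δ = d·√n = 0.77 × √69 = 6.3961

δ ≈ 6.396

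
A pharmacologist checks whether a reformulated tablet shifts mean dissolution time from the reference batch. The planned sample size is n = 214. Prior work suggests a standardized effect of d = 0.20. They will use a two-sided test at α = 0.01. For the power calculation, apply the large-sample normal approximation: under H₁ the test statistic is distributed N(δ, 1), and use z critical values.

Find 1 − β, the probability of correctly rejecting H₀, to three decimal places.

Noncentrality parameter: δ = d·√n = 0.20 × √214 = 2.9257
Critical value for a two-sided test at α = 0.01: z_{α/2} = 2.576.
Power = Φ(δ − 2.576) + Φ(−δ − 2.576) = Φ(0.350) + Φ(-5.502) = 0.6368 + 0.0000 = 0.6368.

Power ≈ 0.637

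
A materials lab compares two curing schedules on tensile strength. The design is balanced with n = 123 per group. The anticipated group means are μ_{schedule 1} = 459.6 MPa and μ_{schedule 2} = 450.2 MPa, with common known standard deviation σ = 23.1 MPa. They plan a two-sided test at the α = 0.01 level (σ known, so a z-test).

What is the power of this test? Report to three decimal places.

Standardized effect: d = |μ_{schedule 1} − μ_{schedule 2}| / σ = |459.6 − 450.2| / 23.1 = 0.4069
Noncentrality parameter: δ = d·√(n/2) = 0.4069 × √(123/2) = 3.1912
Two-sided α = 0.01 → critical value z_{0.005} = 2.576.
Power = Φ(δ − 2.576) + Φ(−δ − 2.576) = Φ(0.615) + Φ(-5.767) = 0.7308 + 0.0000 = 0.7308.

Power ≈ 0.731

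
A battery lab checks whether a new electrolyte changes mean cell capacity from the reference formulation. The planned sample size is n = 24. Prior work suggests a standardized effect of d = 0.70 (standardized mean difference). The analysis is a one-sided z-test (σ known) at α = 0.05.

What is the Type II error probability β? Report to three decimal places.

Noncentrality parameter: δ = d·√n = 0.70 × √24 = 3.4293
One-sided α = 0.05 → critical value z_{0.05} = 1.645.
Power = P(Z > 1.645 − δ) = Φ(1.784) = 0.9628.
Type II error: β = 1 − power = 1 − 0.9628 = 0.0372.

β ≈ 0.037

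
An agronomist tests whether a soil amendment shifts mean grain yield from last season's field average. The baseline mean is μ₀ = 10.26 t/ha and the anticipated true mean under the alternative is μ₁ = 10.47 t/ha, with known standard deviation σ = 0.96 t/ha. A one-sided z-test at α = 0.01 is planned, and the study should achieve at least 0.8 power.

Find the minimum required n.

n = 210

Standardized effect: d = |μ₁ − μ₀| / σ = |10.47 − 10.26| / 0.96 = 0.2188
Set Φ(δ − 2.326) = 0.8; then δ − 2.326 = Φ⁻¹(0.8) = 0.842, giving δ = 3.168.
δ = d·√n ⇒ n = (δ/d)² = (3.168 / 0.2188)² = 209.73.
Round up to the next whole unit.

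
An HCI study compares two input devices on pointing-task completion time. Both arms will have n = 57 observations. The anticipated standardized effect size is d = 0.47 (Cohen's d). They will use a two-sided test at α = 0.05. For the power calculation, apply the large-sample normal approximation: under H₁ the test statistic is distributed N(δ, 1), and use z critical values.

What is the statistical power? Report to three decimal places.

Power ≈ 0.709

Noncentrality parameter: δ = d·√(n/2) = 0.47 × √(57/2) = 2.5091
Two-sided α = 0.05 → critical value z_{0.025} = 1.960.
Power = Φ(δ − 1.960) + Φ(−δ − 1.960) = Φ(0.549) + Φ(-4.469) = 0.7085 + 0.0000 = 0.7086.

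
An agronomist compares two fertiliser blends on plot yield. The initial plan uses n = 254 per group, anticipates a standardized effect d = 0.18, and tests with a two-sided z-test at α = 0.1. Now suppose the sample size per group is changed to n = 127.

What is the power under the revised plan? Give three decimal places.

With n = 127 per group: δ = d·√(n/2) = 0.18 × √(127/2) = 1.4344. Critical value z_{0.05} = 1.645.
Revised power = Φ(δ − 1.645) + Φ(−δ − 1.645) = Φ(-0.210) + Φ(-3.079) = 0.4166 + 0.0010 = 0.4177.

Power ≈ 0.418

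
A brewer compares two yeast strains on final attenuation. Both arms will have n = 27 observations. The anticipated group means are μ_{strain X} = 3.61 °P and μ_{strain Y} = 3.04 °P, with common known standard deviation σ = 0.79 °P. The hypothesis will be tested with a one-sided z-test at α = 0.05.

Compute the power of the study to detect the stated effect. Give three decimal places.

Power ≈ 0.843

Standardized effect: d = |μ_{strain X} − μ_{strain Y}| / σ = |3.61 − 3.04| / 0.79 = 0.7215
Noncentrality parameter: δ = d·√(n/2) = 0.7215 × √(27/2) = 2.6510
One-sided α = 0.05 → critical value z_{0.05} = 1.645.
Power = P(Z > 1.645 − δ) = Φ(1.006) = 0.8428.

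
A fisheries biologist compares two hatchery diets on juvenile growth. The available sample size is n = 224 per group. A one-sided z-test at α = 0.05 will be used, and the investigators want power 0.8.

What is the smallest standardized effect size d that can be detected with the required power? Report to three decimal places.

Need Φ(δ − 1.645) = 0.8, so δ = 1.645 + 0.842 = 2.486.
δ = d·√(n/2) ⇒ d = δ/√(n/2) = 2.486/√(224/2) = 0.2349.

d ≈ 0.235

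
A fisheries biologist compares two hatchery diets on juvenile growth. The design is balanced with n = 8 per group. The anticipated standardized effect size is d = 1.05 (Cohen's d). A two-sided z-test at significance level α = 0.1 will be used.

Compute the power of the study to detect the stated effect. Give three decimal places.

Power ≈ 0.676

Noncentrality parameter: δ = d·√(n/2) = 1.05 × √(8/2) = 2.1000
Two-sided α = 0.1 → critical value z_{0.05} = 1.645.
Power = Φ(δ − 1.645) + Φ(−δ − 1.645) = Φ(0.455) + Φ(-3.745) = 0.6755 + 0.0001 = 0.6756.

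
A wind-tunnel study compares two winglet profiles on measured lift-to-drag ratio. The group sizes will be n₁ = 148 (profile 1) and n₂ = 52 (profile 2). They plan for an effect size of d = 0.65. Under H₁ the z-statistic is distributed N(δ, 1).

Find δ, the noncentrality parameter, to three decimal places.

δ ≈ 4.032

The noncentrality parameter scales effect size by the design's sample-size factor: δ = d / √(1/n₁ + 1/n₂) = 0.65 / √(1/148 + 1/52) = 4.0321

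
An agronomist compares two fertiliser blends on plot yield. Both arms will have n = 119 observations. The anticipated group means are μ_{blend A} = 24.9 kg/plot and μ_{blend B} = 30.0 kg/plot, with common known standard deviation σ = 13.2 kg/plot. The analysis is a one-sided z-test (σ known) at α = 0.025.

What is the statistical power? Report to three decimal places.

Standardized effect: d = |μ_{blend A} − μ_{blend B}| / σ = |24.9 − 30.0| / 13.2 = 0.3864
Noncentrality parameter: δ = d·√(n/2) = 0.3864 × √(119/2) = 2.9803
Critical value for a one-sided test at α = 0.025: z_α = 1.960.
Power = P(Z > 1.960 − δ) = Φ(1.020) = 0.8462.

Power ≈ 0.846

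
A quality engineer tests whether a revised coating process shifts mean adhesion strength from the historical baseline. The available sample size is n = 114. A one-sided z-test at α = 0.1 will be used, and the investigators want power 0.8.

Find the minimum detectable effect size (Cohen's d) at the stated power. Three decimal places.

d ≈ 0.199

Required noncentrality: δ = z_{0.1} + z_{0.20} = 1.282 + 0.842 = 2.123.
δ = d·√n ⇒ d = δ/√n = 2.123/√114 = 0.1989.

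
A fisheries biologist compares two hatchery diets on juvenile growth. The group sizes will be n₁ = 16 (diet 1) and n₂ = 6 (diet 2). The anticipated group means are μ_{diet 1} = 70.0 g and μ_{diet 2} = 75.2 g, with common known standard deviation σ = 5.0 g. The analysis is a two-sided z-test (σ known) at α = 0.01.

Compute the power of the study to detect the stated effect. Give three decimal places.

Standardized effect: d = |μ_{diet 1} − μ_{diet 2}| / σ = |70.0 − 75.2| / 5.0 = 1.0400
Noncentrality parameter: λ = d / √(1/n₁ + 1/n₂) = 1.0400 / √(1/16 + 1/6) = 2.1725
Two-sided α = 0.01 → critical value z_{0.005} = 2.576.
Power = Φ(λ − 2.576) + Φ(−λ − 2.576) = Φ(-0.403) + Φ(-4.748) = 0.3433 + 0.0000 = 0.3434.

Power ≈ 0.343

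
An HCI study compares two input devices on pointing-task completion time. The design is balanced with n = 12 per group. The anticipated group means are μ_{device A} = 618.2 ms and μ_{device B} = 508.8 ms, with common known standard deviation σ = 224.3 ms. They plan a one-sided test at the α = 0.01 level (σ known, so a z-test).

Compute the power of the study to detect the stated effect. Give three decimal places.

Power ≈ 0.129

Standardized effect: d = |μ_{device A} − μ_{device B}| / σ = |618.2 − 508.8| / 224.3 = 0.4877
Noncentrality parameter: δ = d·√(n/2) = 0.4877 × √(12/2) = 1.1947
Critical value for a one-sided test at α = 0.01: z_α = 2.326.
Power = P(Z > 2.326 − δ) = Φ(-1.132) = 0.1289.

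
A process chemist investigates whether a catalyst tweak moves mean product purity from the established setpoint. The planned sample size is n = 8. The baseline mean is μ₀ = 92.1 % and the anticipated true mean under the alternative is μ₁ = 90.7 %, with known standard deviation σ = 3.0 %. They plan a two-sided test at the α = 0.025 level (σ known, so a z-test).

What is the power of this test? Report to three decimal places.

Standardized effect: d = |μ₁ − μ₀| / σ = |90.7 − 92.1| / 3.0 = 0.4667
Noncentrality parameter: δ = d·√n = 0.4667 × √8 = 1.3199
Critical value for a two-sided test at α = 0.025: z_{α/2} = 2.241.
Power = Φ(δ − 2.241) + Φ(−δ − 2.241) = Φ(-0.921) + Φ(-3.561) = 0.1784 + 0.0002 = 0.1786.

Power ≈ 0.179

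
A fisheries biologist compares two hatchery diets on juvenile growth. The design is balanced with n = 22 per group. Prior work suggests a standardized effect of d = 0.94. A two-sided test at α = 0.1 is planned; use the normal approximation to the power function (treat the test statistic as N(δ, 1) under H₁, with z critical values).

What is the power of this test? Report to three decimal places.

Power ≈ 0.930

Noncentrality parameter: δ = d·√(n/2) = 0.94 × √(22/2) = 3.1176
Critical value for a two-sided test at α = 0.1: z_{α/2} = 1.645.
Power = Φ(δ − 1.645) + Φ(−δ − 1.645) = Φ(1.473) + Φ(-4.762) = 0.9296 + 0.0000 = 0.9296.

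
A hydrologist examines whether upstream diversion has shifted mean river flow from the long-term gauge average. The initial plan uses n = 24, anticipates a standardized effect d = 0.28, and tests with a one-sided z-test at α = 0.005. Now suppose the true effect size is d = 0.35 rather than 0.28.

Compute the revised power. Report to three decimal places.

With d = 0.35: δ = d·√n = 0.35 × √24 = 1.7146. Critical value z_{0.005} = 2.576.
Revised power = P(Z > 2.576 − δ) = Φ(-0.861) = 0.1946.

Power ≈ 0.195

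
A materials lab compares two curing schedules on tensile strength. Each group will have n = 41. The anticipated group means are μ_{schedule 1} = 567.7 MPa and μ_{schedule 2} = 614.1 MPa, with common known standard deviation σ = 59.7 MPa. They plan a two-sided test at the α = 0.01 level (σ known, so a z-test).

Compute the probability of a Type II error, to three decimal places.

β ≈ 0.173

Standardized effect: d = |μ_{schedule 1} − μ_{schedule 2}| / σ = |567.7 − 614.1| / 59.7 = 0.7772
Noncentrality parameter: δ = d·√(n/2) = 0.7772 × √(41/2) = 3.5190
Critical value for a two-sided test at α = 0.01: z_{α/2} = 2.576.
Power = Φ(δ − 2.576) + Φ(−δ − 2.576) = Φ(0.943) + Φ(-6.095) = 0.8272 + 0.0000 = 0.8272.
Type II error: β = 1 − power = 1 − 0.8272 = 0.1728.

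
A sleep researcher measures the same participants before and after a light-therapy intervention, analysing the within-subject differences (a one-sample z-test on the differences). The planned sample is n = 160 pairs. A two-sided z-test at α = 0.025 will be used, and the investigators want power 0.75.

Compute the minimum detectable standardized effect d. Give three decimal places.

Need Φ(δ − 2.241) = 0.75, so δ = 2.241 + 0.674 = 2.916.
(The second rejection-region term Φ(−δ − z_{α/2}) is negligible and dropped.)
δ = d·√n ⇒ d = δ/√n = 2.916/√160 = 0.2305.

d ≈ 0.231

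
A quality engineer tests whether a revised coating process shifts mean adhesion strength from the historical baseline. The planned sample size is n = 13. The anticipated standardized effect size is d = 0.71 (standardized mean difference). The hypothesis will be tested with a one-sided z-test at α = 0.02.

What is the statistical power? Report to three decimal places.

Power ≈ 0.694

Noncentrality parameter: δ = d·√n = 0.71 × √13 = 2.5599
Critical value for a one-sided test at α = 0.02: z_α = 2.054.
Power = P(Z > 2.054 − δ) = Φ(0.506) = 0.6936.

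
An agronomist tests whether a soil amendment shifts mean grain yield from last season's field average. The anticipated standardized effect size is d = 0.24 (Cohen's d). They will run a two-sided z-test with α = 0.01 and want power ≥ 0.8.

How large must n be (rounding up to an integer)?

n = 203

For power 0.8 need Φ(δ − z_{0.005}) = 0.8, so δ = z_{0.005} + z_{0.20} = 2.576 + 0.842 = 3.417.
(The Φ(−δ − z_{α/2}) term is vanishingly small for δ > 0 and is dropped in the standard sample-size formula.)
δ = d·√n ⇒ n = (δ/d)² = (3.417 / 0.24)² = 202.76.
Rounding up, n = 203.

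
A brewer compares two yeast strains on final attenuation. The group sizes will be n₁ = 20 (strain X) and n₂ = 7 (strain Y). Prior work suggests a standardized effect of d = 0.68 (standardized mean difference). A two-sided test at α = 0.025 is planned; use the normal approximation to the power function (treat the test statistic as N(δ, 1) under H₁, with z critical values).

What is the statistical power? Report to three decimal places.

Noncentrality parameter: δ = d / √(1/n₁ + 1/n₂) = 0.68 / √(1/20 + 1/7) = 1.5484
Two-sided α = 0.025 → critical value z_{0.0125} = 2.241.
Power = Φ(δ − 2.241) + Φ(−δ − 2.241) = Φ(-0.693) + Φ(-3.790) = 0.2442 + 0.0001 = 0.2442.

Power ≈ 0.244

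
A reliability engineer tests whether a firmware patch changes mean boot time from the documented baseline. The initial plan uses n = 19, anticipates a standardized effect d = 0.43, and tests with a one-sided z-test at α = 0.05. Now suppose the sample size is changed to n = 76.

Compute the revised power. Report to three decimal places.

With n = 76: δ = d·√n = 0.43 × √76 = 3.7487. Critical value z_{0.05} = 1.645.
Revised power = P(Z > 1.645 − δ) = Φ(2.104) = 0.9823.

Power ≈ 0.982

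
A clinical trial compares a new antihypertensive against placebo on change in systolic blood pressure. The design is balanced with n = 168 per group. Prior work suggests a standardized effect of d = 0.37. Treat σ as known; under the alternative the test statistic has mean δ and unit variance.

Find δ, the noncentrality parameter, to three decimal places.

δ ≈ 3.391

The noncentrality parameter scales effect size by the design's sample-size factor: δ = d·√(n/2) = 0.37 × √(168/2) = 3.3911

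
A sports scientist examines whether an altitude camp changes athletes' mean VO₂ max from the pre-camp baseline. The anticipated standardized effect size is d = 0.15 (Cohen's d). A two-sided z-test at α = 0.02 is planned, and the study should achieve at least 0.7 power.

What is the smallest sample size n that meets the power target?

Set Φ(δ − 2.326) = 0.7; then δ − 2.326 = Φ⁻¹(0.7) = 0.524, giving δ = 2.851.
(The Φ(−δ − z_{α/2}) term is vanishingly small for δ > 0 and is dropped in the standard sample-size formula.)
δ = d·√n ⇒ n = (δ/d)² = (2.851 / 0.15)² = 361.19.
Rounding up, n = 362.

n = 362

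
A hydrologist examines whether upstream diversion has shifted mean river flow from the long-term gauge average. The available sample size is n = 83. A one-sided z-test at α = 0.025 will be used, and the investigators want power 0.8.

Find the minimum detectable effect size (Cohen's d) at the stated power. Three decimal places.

Need Φ(δ − 1.960) = 0.8, so δ = 1.960 + 0.842 = 2.802.
δ = d·√n ⇒ d = δ/√n = 2.802/√83 = 0.3075.

d ≈ 0.308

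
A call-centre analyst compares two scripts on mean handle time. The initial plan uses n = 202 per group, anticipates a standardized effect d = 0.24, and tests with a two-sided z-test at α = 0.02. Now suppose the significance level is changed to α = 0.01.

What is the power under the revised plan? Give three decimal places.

Power ≈ 0.435

δ = d·√(n/2) = 0.24 × √(202/2) = 2.4120 (unchanged). New critical value: z_{0.005} = 2.576.
Revised power = Φ(δ − 2.576) + Φ(−δ − 2.576) = Φ(-0.164) + Φ(-4.988) = 0.4349 + 0.0000 = 0.4349.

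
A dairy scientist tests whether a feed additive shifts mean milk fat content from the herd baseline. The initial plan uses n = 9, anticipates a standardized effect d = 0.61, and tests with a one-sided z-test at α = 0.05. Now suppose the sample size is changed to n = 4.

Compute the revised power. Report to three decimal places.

With n = 4: δ = d·√n = 0.61 × √4 = 1.2200. Critical value z_{0.05} = 1.645.
Revised power = P(Z > 1.645 − δ) = Φ(-0.425) = 0.3355.

Power ≈ 0.335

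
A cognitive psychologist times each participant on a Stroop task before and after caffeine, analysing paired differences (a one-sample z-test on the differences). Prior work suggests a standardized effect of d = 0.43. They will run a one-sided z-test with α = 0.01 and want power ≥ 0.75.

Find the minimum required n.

For power 0.75 need Φ(δ − z_{0.01}) = 0.75, so δ = z_{0.01} + z_{0.25} = 2.326 + 0.674 = 3.001.
δ = d·√n ⇒ n = (δ/d)² = (3.001 / 0.43)² = 48.70.
Rounding up, n = 49.

n = 49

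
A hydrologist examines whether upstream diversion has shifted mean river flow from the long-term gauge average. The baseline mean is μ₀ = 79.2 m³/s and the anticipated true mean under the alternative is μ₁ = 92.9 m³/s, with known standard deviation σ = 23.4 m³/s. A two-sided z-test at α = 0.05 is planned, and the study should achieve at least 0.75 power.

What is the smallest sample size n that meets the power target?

Standardized effect: d = |μ₁ − μ₀| / σ = |92.9 − 79.2| / 23.4 = 0.5855
For power 0.75 need Φ(δ − z_{0.025}) = 0.75, so δ = z_{0.025} + z_{0.25} = 1.960 + 0.674 = 2.634.
(The Φ(−δ − z_{α/2}) term is vanishingly small for δ > 0 and is dropped in the standard sample-size formula.)
δ = d·√n ⇒ n = (δ/d)² = (2.634 / 0.5855)² = 20.25.
Round up to the next whole unit.

n = 21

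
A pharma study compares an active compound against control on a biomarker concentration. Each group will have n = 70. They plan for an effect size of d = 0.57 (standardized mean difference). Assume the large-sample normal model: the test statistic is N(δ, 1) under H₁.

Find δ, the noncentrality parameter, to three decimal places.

The noncentrality parameter scales effect size by the design's sample-size factor: δ = d·√(n/2) = 0.57 × √(70/2) = 3.3722

δ ≈ 3.372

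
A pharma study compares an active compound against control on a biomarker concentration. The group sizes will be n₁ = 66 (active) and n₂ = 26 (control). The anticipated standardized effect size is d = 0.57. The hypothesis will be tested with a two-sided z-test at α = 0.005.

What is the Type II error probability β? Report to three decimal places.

Noncentrality parameter: δ = d / √(1/n₁ + 1/n₂) = 0.57 / √(1/66 + 1/26) = 2.4617
Two-sided α = 0.005 → critical value z_{0.0025} = 2.807.
Power = Φ(δ − 2.807) + Φ(−δ − 2.807) = Φ(-0.345) + Φ(-5.269) = 0.3649 + 0.0000 = 0.3649.
Type II error: β = 1 − power = 1 − 0.3649 = 0.6351.

β ≈ 0.635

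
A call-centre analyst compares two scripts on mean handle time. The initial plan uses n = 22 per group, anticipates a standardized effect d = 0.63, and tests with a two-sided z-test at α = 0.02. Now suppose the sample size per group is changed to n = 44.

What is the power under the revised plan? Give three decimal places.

With n = 44 per group: δ = d·√(n/2) = 0.63 × √(44/2) = 2.9550. Critical value z_{0.01} = 2.326.
Revised power = Φ(δ − 2.326) + Φ(−δ − 2.326) = Φ(0.629) + Φ(-5.281) = 0.7352 + 0.0000 = 0.7352.

Power ≈ 0.735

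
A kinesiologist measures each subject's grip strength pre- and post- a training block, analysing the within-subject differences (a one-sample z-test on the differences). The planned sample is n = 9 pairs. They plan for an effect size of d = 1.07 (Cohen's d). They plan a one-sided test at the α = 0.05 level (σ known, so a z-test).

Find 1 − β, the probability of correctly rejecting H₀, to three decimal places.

Power ≈ 0.941

Noncentrality parameter: δ = d·√n = 1.07 × √9 = 3.2100
Critical value for a one-sided test at α = 0.05: z_α = 1.645.
Power = P(Z > 1.645 − δ) = Φ(1.565) = 0.9412.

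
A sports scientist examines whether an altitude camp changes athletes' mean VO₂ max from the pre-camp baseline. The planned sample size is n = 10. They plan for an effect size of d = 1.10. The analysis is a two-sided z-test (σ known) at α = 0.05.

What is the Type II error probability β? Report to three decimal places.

Noncentrality parameter: δ = d·√n = 1.10 × √10 = 3.4785
Two-sided α = 0.05 → critical value z_{0.025} = 1.960.
Power = Φ(δ − 1.960) + Φ(−δ − 1.960) = Φ(1.519) + Φ(-5.438) = 0.9356 + 0.0000 = 0.9356.
Type II error: β = 1 − power = 1 − 0.9356 = 0.0644.

β ≈ 0.064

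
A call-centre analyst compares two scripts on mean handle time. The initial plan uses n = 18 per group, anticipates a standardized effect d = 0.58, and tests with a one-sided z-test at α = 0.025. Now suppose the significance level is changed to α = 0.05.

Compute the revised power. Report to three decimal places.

Power ≈ 0.538

δ = d·√(n/2) = 0.58 × √(18/2) = 1.7400 (unchanged). New critical value: z_{0.05} = 1.645.
Revised power = P(Z > 1.645 − δ) = Φ(0.095) = 0.5379.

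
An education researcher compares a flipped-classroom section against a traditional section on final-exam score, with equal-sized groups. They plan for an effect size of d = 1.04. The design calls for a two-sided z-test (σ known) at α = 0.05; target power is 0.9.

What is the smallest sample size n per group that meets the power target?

n = 20 per group

Set Φ(δ − 1.960) = 0.9; then δ − 1.960 = Φ⁻¹(0.9) = 1.282, giving δ = 3.242.
(Ignoring the negligible lower-tail rejection probability gives the usual closed-form inversion.)
δ = d·√(n/2) ⇒ n = 2(δ/d)² = 2 × (3.242 / 1.04)² = 19.43.
Round up to the next whole unit.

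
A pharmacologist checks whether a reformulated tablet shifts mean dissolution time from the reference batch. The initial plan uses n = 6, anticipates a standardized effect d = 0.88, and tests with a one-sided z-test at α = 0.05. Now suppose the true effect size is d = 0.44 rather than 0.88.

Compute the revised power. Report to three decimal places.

Power ≈ 0.285

With d = 0.44: δ = d·√n = 0.44 × √6 = 1.0778. Critical value z_{0.05} = 1.645.
Revised power = Φ(δ − 1.645) = Φ(-0.567) = 0.2853.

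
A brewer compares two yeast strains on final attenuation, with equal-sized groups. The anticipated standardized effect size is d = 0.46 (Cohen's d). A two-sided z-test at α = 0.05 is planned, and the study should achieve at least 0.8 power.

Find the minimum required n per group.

n = 75 per group

For power 0.8 need Φ(δ − z_{0.025}) = 0.8, so δ = z_{0.025} + z_{0.20} = 1.960 + 0.842 = 2.802.
(The Φ(−δ − z_{α/2}) term is vanishingly small for δ > 0 and is dropped in the standard sample-size formula.)
δ = d·√(n/2) ⇒ n = 2(δ/d)² = 2 × (2.802 / 0.46)² = 74.19.
Round up to the next whole unit.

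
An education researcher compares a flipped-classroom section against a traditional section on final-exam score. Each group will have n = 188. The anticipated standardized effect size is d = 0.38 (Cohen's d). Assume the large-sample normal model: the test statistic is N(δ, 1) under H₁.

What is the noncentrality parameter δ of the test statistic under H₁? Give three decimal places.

δ ≈ 3.684

δ = d·√(n/2) = 0.38 × √(188/2) = 3.6842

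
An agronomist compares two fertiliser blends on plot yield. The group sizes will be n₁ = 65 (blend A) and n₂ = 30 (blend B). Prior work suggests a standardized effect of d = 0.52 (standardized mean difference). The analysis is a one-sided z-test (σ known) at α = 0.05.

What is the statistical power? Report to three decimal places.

Noncentrality parameter: λ = d / √(1/n₁ + 1/n₂) = 0.52 / √(1/65 + 1/30) = 2.3559
Critical value for a one-sided test at α = 0.05: z_α = 1.645.
Power = Φ(λ − 1.645) = Φ(0.711) = 0.7615.

Power ≈ 0.761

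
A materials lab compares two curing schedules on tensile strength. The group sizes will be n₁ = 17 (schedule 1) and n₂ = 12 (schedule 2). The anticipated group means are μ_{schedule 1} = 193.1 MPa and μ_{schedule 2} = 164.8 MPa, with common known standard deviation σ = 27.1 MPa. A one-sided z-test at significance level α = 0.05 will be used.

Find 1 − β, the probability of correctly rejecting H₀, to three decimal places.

Standardized effect: d = |μ_{schedule 1} − μ_{schedule 2}| / σ = |193.1 − 164.8| / 27.1 = 1.0443
Noncentrality parameter: λ = d / √(1/n₁ + 1/n₂) = 1.0443 / √(1/17 + 1/12) = 2.7697
Critical value for a one-sided test at α = 0.05: z_α = 1.645.
Power = P(Z > 1.645 − λ) = Φ(1.125) = 0.8697.

Power ≈ 0.870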